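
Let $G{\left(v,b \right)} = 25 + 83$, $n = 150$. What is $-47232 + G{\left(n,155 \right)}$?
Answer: $-47124$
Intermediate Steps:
$G{\left(v,b \right)} = 108$
$-47232 + G{\left(n,155 \right)} = -47232 + 108 = -47124$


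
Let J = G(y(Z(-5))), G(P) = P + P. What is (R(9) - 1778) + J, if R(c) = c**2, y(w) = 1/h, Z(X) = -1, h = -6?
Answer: -5092/3 ≈ -1697.3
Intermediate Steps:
y(w) = -1/6 (y(w) = 1/(-6) = -1/6)
G(P) = 2*P
J = -1/3 (J = 2*(-1/6) = -1/3 ≈ -0.33333)
(R(9) - 1778) + J = (9**2 - 1778) - 1/3 = (81 - 1778) - 1/3 = -1697 - 1/3 = -5092/3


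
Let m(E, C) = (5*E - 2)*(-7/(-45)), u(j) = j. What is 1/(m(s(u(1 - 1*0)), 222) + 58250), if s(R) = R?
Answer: 15/873757 ≈ 1.7167e-5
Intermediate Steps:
m(E, C) = -14/45 + 7*E/9 (m(E, C) = (-2 + 5*E)*(-7*(-1/45)) = (-2 + 5*E)*(7/45) = -14/45 + 7*E/9)
1/(m(s(u(1 - 1*0)), 222) + 58250) = 1/((-14/45 + 7*(1 - 1*0)/9) + 58250) = 1/((-14/45 + 7*(1 + 0)/9) + 58250) = 1/((-14/45 + (7/9)*1) + 58250) = 1/((-14/45 + 7/9) + 58250) = 1/(7/15 + 58250) = 1/(873757/15) = 15/873757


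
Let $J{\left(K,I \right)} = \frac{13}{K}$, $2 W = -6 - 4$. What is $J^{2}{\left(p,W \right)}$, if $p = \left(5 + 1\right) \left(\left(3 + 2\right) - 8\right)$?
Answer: $\frac{169}{324} \approx 0.5216$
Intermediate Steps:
$p = -18$ ($p = 6 \left(5 - 8\right) = 6 \left(-3\right) = -18$)
$W = -5$ ($W = \frac{-6 - 4}{2} = \frac{1}{2} \left(-10\right) = -5$)
$J^{2}{\left(p,W \right)} = \left(\frac{13}{-18}\right)^{2} = \left(13 \left(- \frac{1}{18}\right)\right)^{2} = \left(- \frac{13}{18}\right)^{2} = \frac{169}{324}$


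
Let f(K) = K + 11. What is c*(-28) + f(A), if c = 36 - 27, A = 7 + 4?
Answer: -230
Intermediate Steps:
A = 11
c = 9
f(K) = 11 + K
c*(-28) + f(A) = 9*(-28) + (11 + 11) = -252 + 22 = -230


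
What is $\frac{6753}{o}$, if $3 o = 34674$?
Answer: $\frac{6753}{11558} \approx 0.58427$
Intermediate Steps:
$o = 11558$ ($o = \frac{1}{3} \cdot 34674 = 11558$)
$\frac{6753}{o} = \frac{6753}{11558}$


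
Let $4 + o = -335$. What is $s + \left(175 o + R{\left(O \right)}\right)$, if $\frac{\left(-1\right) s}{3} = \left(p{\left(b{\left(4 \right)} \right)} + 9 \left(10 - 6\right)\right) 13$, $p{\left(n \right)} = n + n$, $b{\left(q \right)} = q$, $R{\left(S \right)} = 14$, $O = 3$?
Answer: $-61027$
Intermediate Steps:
$o = -339$ ($o = -4 - 335 = -339$)
$p{\left(n \right)} = 2 n$
$s = -1716$ ($s = - 3 \left(2 \cdot 4 + 9 \left(10 - 6\right)\right) 13 = - 3 \left(8 + 9 \cdot 4\right) 13 = - 3 \left(8 + 36\right) 13 = - 3 \cdot 44 \cdot 13 = \left(-3\right) 572 = -1716$)
$s + \left(175 o + R{\left(O \right)}\right) = -1716 + \left(175 \left(-339\right) + 14\right) = -1716 + \left(-59325 + 14\right) = -1716 - 59311 = -61027$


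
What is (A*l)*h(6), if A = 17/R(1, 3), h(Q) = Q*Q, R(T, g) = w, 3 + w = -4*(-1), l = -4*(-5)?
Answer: 12240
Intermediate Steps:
l = 20
w = 1 (w = -3 - 4*(-1) = -3 + 4 = 1)
R(T, g) = 1
h(Q) = Q²
A = 17 (A = 17/1 = 17*1 = 17)
(A*l)*h(6) = (17*20)*6² = 340*36 = 12240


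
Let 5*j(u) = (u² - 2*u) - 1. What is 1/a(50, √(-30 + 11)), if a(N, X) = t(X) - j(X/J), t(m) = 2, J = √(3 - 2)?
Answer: 75/488 - 5*I*√19/488 ≈ 0.15369 - 0.044661*I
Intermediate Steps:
J = 1 (J = √1 = 1)
j(u) = -⅕ - 2*u/5 + u²/5 (j(u) = ((u² - 2*u) - 1)/5 = (-1 + u² - 2*u)/5 = -⅕ - 2*u/5 + u²/5)
a(N, X) = 11/5 - X²/5 + 2*X/5 (a(N, X) = 2 - (-⅕ - 2*X/(5*1) + (X/1)²/5) = 2 - (-⅕ - 2*X/5 + (X*1)²/5) = 2 - (-⅕ - 2*X/5 + X²/5) = 2 + (⅕ - X²/5 + 2*X/5) = 11/5 - X²/5 + 2*X/5)
1/a(50, √(-30 + 11)) = 1/(11/5 - (√(-30 + 11))²/5 + 2*√(-30 + 11)/5) = 1/(11/5 - (√(-19))²/5 + 2*√(-19)/5) = 1/(11/5 - (I*√19)²/5 + 2*(I*√19)/5) = 1/(11/5 - ⅕*(-19) + 2*I*√19/5) = 1/(11/5 + 19/5 + 2*I*√19/5) = 1/(6 + 2*I*√19/5)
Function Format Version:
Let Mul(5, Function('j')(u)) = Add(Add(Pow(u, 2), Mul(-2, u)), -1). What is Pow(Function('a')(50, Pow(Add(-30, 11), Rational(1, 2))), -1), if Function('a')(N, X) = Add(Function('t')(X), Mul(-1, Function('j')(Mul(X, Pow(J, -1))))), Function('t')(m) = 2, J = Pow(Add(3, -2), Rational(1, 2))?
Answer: Add(Rational(75, 488), Mul(Rational(-5, 488), I, Pow(19, Rational(1, 2)))) ≈ Add(0.15369, Mul(-0.044661, I))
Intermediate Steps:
J = 1 (J = Pow(1, Rational(1, 2)) = 1)
Function('j')(u) = Add(Rational(-1, 5), Mul(Rational(-2, 5), u), Mul(Rational(1, 5), Pow(u, 2))) (Function('j')(u) = Mul(Rational(1, 5), Add(Add(Pow(u, 2), Mul(-2, u)), -1)) = Mul(Rational(1, 5), Add(-1, Pow(u, 2), Mul(-2, u))) = Add(Rational(-1, 5), Mul(Rational(-2, 5), u), Mul(Rational(1, 5), Pow(u, 2))))
Function('a')(N, X) = Add(Rational(11, 5), Mul(Rational(-1, 5), Pow(X, 2)), Mul(Rational(2, 5), X)) (Function('a')(N, X) = Add(2, Mul(-1, Add(Rational(-1, 5), Mul(Rational(-2, 5), Mul(X, Pow(1, -1))), Mul(Rational(1, 5), Pow(Mul(X, Pow(1, -1)), 2))))) = Add(2, Mul(-1, Add(Rational(-1, 5), Mul(Rational(-2, 5), Mul(X, 1)), Mul(Rational(1, 5), Pow(Mul(X, 1), 2))))) = Add(2, Mul(-1, Add(Rational(-1, 5), Mul(Rational(-2, 5), X), Mul(Rational(1, 5), Pow(X, 2))))) = Add(2, Add(Rational(1, 5), Mul(Rational(-1, 5), Pow(X, 2)), Mul(Rational(2, 5), X))) = Add(Rational(11, 5), Mul(Rational(-1, 5), Pow(X, 2)), Mul(Rational(2, 5), X)))
Pow(Function('a')(50, Pow(Add(-30, 11), Rational(1, 2))), -1) = Pow(Add(Rational(11, 5), Mul(Rational(-1, 5), Pow(Pow(Add(-30, 11), Rational(1, 2)), 2)), Mul(Rational(2, 5), Pow(Add(-30, 11), Rational(1, 2)))), -1) = Pow(Add(Rational(11, 5), Mul(Rational(-1, 5), Pow(Pow(-19, Rational(1, 2)), 2)), Mul(Rational(2, 5), Pow(-19, Rational(1, 2)))), -1) = Pow(Add(Rational(11, 5), Mul(Rational(-1, 5), Pow(Mul(I, Pow(19, Rational(1, 2))), 2)), Mul(Rational(2, 5), Mul(I, Pow(19, Rational(1, 2))))), -1) = Pow(Add(Rational(11, 5), Mul(Rational(-1, 5), -19), Mul(Rational(2, 5), I, Pow(19, Rational(1, 2)))), -1) = Pow(Add(Rational(11, 5), Rational(19, 5), Mul(Rational(2, 5), I, Pow(19, Rational(1, 2)))), -1) = Pow(Add(6, Mul(Rational(2, 5), I, Pow(19, Rational(1, 2)))), -1)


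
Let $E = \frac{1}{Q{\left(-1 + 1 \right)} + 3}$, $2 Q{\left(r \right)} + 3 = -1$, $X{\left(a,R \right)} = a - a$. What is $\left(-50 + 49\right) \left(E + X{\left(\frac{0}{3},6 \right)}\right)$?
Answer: $-1$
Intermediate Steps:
$X{\left(a,R \right)} = 0$
$Q{\left(r \right)} = -2$ ($Q{\left(r \right)} = - \frac{3}{2} + \frac{1}{2} \left(-1\right) = - \frac{3}{2} - \frac{1}{2} = -2$)
$E = 1$ ($E = \frac{1}{-2 + 3} = 1^{-1} = 1$)
$\left(-50 + 49\right) \left(E + X{\left(\frac{0}{3},6 \right)}\right) = \left(-50 + 49\right) \left(1 + 0\right) = \left(-1\right) 1 = -1$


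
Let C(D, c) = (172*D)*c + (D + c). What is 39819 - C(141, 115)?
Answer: -2749417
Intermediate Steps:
C(D, c) = D + c + 172*D*c (C(D, c) = 172*D*c + (D + c) = D + c + 172*D*c)
39819 - C(141, 115) = 39819 - (141 + 115 + 172*141*115) = 39819 - (141 + 115 + 2788980) = 39819 - 1*2789236 = 39819 - 2789236 = -2749417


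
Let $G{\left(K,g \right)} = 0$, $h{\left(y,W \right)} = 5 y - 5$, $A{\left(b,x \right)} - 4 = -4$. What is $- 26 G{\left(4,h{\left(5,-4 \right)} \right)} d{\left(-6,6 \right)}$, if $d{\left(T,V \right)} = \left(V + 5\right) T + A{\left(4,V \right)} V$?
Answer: $0$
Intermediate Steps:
$A{\left(b,x \right)} = 0$ ($A{\left(b,x \right)} = 4 - 4 = 0$)
$d{\left(T,V \right)} = T \left(5 + V\right)$ ($d{\left(T,V \right)} = \left(V + 5\right) T + 0 V = \left(5 + V\right) T + 0 = T \left(5 + V\right) + 0 = T \left(5 + V\right)$)
$h{\left(y,W \right)} = -5 + 5 y$
$- 26 G{\left(4,h{\left(5,-4 \right)} \right)} d{\left(-6,6 \right)} = \left(-26\right) 0 \left(- 6 \left(5 + 6\right)\right) = 0 \left(\left(-6\right) 11\right) = 0 \left(-66\right) = 0$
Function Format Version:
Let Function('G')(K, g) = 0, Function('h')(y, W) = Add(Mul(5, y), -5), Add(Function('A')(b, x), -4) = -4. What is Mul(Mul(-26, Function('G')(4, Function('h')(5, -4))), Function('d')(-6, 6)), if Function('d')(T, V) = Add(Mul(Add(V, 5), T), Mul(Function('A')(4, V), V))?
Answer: 0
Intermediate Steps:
Function('A')(b, x) = 0 (Function('A')(b, x) = Add(4, -4) = 0)
Function('d')(T, V) = Mul(T, Add(5, V)) (Function('d')(T, V) = Add(Mul(Add(V, 5), T), Mul(0, V)) = Add(Mul(Add(5, V), T), 0) = Add(Mul(T, Add(5, V)), 0) = Mul(T, Add(5, V)))
Function('h')(y, W) = Add(-5, Mul(5, y))
Mul(Mul(-26, Function('G')(4, Function('h')(5, -4))), Function('d')(-6, 6)) = Mul(Mul(-26, 0), Mul(-6, Add(5, 6))) = Mul(0, Mul(-6, 11)) = Mul(0, -66) = 0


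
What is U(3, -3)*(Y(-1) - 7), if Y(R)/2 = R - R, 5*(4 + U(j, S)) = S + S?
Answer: 182/5 ≈ 36.400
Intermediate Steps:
U(j, S) = -4 + 2*S/5 (U(j, S) = -4 + (S + S)/5 = -4 + (2*S)/5 = -4 + 2*S/5)
Y(R) = 0 (Y(R) = 2*(R - R) = 2*0 = 0)
U(3, -3)*(Y(-1) - 7) = (-4 + (⅖)*(-3))*(0 - 7) = (-4 - 6/5)*(-7) = -26/5*(-7) = 182/5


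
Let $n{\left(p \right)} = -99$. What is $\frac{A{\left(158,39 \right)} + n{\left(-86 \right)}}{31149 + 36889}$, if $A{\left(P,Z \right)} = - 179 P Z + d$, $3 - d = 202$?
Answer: $- \frac{551648}{34019} \approx -16.216$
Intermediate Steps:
$d = -199$ ($d = 3 - 202 = -199$)
$A{\left(P,Z \right)} = -199 - 179 P Z$ ($A{\left(P,Z \right)} = - 179 P Z - 199 = -199 - 179 P Z$)
$\frac{A{\left(158,39 \right)} + n{\left(-86 \right)}}{31149 + 36889} = \frac{\left(-199 - 28282 \cdot 39\right) - 99}{31149 + 36889} = \frac{\left(-199 - 1102998\right) - 99}{68038} = \left(-1103197 - 99\right) \frac{1}{68038} = \left(-1103296\right) \frac{1}{68038} = - \frac{551648}{34019}$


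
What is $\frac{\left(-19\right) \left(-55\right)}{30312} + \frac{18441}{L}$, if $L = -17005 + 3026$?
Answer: $- \frac{544375537}{423731448} \approx -1.2847$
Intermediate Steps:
$L = -13979$
$\frac{\left(-19\right) \left(-55\right)}{30312} + \frac{18441}{L} = \frac{\left(-19\right) \left(-55\right)}{30312} + \frac{18441}{-13979} = 1045 \cdot \frac{1}{30312} + 18441 \left(- \frac{1}{13979}\right) = \frac{1045}{30312} - \frac{18441}{13979} = - \frac{544375537}{423731448}$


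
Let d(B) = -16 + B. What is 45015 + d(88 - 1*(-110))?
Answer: 45197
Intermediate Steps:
45015 + d(88 - 1*(-110)) = 45015 + (-16 + (88 - 1*(-110))) = 45015 + (-16 + (88 + 110)) = 45015 + (-16 + 198) = 45015 + 182 = 45197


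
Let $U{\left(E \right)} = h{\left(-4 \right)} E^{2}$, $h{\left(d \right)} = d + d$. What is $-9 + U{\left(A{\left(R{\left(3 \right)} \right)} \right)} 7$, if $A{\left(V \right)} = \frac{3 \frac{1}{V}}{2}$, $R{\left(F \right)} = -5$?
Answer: $- \frac{351}{25} \approx -14.04$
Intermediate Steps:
$h{\left(d \right)} = 2 d$
$A{\left(V \right)} = \frac{3}{2 V}$ ($A{\left(V \right)} = \frac{3}{V} \frac{1}{2} = \frac{3}{2 V}$)
$U{\left(E \right)} = - 8 E^{2}$ ($U{\left(E \right)} = 2 \left(-4\right) E^{2} = - 8 E^{2}$)
$-9 + U{\left(A{\left(R{\left(3 \right)} \right)} \right)} 7 = -9 + - 8 \left(\frac{3}{2 \left(-5\right)}\right)^{2} \cdot 7 = -9 + - 8 \left(\frac{3}{2} \left(- \frac{1}{5}\right)\right)^{2} \cdot 7 = -9 + - 8 \left(- \frac{3}{10}\right)^{2} \cdot 7 = -9 + \left(-8\right) \frac{9}{100} \cdot 7 = -9 - \frac{126}{25} = - \frac{351}{25}$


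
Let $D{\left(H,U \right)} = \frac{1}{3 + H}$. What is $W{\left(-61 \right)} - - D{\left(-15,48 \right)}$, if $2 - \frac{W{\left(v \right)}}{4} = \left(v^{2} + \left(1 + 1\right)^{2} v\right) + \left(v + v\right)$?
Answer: $- \frac{160945}{12} \approx -13412.0$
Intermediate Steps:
$W{\left(v \right)} = 8 - 24 v - 4 v^{2}$ ($W{\left(v \right)} = 8 - 4 \left(\left(v^{2} + \left(1 + 1\right)^{2} v\right) + \left(v + v\right)\right) = 8 - 4 \left(\left(v^{2} + 2^{2} v\right) + 2 v\right) = 8 - 4 \left(\left(v^{2} + 4 v\right) + 2 v\right) = 8 - 4 \left(v^{2} + 6 v\right) = 8 - \left(4 v^{2} + 24 v\right) = 8 - 24 v - 4 v^{2}$)
$W{\left(-61 \right)} - - D{\left(-15,48 \right)} = \left(8 - -1464 - 4 \left(-61\right)^{2}\right) - - \frac{1}{3 - 15} = \left(8 + 1464 - 14884\right) - - \frac{1}{-12} = \left(8 + 1464 - 14884\right) - \left(-1\right) \left(- \frac{1}{12}\right) = -13412 - \frac{1}{12} = - \frac{160945}{12}$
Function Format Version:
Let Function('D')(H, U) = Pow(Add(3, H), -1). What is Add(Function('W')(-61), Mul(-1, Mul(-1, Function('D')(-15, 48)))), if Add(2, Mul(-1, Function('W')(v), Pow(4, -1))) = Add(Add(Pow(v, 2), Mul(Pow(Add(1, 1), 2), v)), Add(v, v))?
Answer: Rational(-160945, 12) ≈ -13412.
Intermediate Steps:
Function('W')(v) = Add(8, Mul(-24, v), Mul(-4, Pow(v, 2))) (Function('W')(v) = Add(8, Mul(-4, Add(Add(Pow(v, 2), Mul(Pow(Add(1, 1), 2), v)), Add(v, v)))) = Add(8, Mul(-4, Add(Add(Pow(v, 2), Mul(Pow(2, 2), v)), Mul(2, v)))) = Add(8, Mul(-4, Add(Add(Pow(v, 2), Mul(4, v)), Mul(2, v)))) = Add(8, Mul(-4, Add(Pow(v, 2), Mul(6, v)))) = Add(8, Add(Mul(-24, v), Mul(-4, Pow(v, 2)))) = Add(8, Mul(-24, v), Mul(-4, Pow(v, 2))))
Add(Function('W')(-61), Mul(-1, Mul(-1, Function('D')(-15, 48)))) = Add(Add(8, Mul(-24, -61), Mul(-4, Pow(-61, 2))), Mul(-1, Mul(-1, Pow(Add(3, -15), -1)))) = Add(Add(8, 1464, Mul(-4, 3721)), Mul(-1, Mul(-1, Pow(-12, -1)))) = Add(Add(8, 1464, -14884), Mul(-1, Mul(-1, Rational(-1, 12)))) = Add(-13412, Mul(-1, Rational(1, 12))) = Add(-13412, Rational(-1, 12)) = Rational(-160945, 12)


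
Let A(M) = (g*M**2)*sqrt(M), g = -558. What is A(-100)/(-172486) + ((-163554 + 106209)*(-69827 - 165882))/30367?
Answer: 13516732605/30367 + 27900000*I/86243 ≈ 4.4511e+5 + 323.5*I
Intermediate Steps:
A(M) = -558*M**(5/2) (A(M) = (-558*M**2)*sqrt(M) = -558*M**(5/2))
A(-100)/(-172486) + ((-163554 + 106209)*(-69827 - 165882))/30367 = -55800000*I/(-172486) + ((-163554 + 106209)*(-69827 - 165882))/30367 = -55800000*I*(-1/172486) - 57345*(-235709)*(1/30367) = -55800000*I*(-1/172486) + 13516732605*(1/30367) = 27900000*I/86243 + 13516732605/30367 = 13516732605/30367 + 27900000*I/86243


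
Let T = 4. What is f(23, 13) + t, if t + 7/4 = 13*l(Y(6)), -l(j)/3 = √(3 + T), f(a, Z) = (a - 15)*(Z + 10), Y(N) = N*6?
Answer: 729/4 - 39*√7 ≈ 79.066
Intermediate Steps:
Y(N) = 6*N
f(a, Z) = (-15 + a)*(10 + Z)
l(j) = -3*√7 (l(j) = -3*√(3 + 4) = -3*√7)
t = -7/4 - 39*√7 (t = -7/4 + 13*(-3*√7) = -7/4 - 39*√7 ≈ -104.93)
f(23, 13) + t = (-150 - 15*13 + 10*23 + 13*23) + (-7/4 - 39*√7) = (-150 - 195 + 230 + 299) + (-7/4 - 39*√7) = 184 + (-7/4 - 39*√7) = 729/4 - 39*√7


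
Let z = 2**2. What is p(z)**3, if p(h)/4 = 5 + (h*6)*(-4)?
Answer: -48228544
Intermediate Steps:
z = 4
p(h) = 20 - 96*h (p(h) = 4*(5 + (h*6)*(-4)) = 4*(5 + (6*h)*(-4)) = 4*(5 - 24*h) = 20 - 96*h)
p(z)**3 = (20 - 96*4)**3 = (20 - 384)**3 = (-364)**3 = -48228544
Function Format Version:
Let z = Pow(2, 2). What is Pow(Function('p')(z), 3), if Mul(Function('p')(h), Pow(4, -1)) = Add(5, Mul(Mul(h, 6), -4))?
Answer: -48228544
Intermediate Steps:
z = 4
Function('p')(h) = Add(20, Mul(-96, h)) (Function('p')(h) = Mul(4, Add(5, Mul(Mul(h, 6), -4))) = Mul(4, Add(5, Mul(Mul(6, h), -4))) = Mul(4, Add(5, Mul(-24, h))) = Add(20, Mul(-96, h)))
Pow(Function('p')(z), 3) = Pow(Add(20, Mul(-96, 4)), 3) = Pow(Add(20, -384), 3) = Pow(-364, 3) = -48228544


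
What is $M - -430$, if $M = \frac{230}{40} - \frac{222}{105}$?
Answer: $\frac{60709}{140} \approx 433.64$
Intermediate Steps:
$M = \frac{509}{140}$ ($M = 230 \cdot \frac{1}{40} - \frac{74}{35} = \frac{23}{4} - \frac{74}{35} = \frac{509}{140} \approx 3.6357$)
$M - -430 = \frac{509}{140} - -430 = \frac{509}{140} + 430 = \frac{60709}{140}$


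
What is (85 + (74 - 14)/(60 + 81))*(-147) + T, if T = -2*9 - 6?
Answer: -591333/47 ≈ -12582.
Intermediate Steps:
T = -24 (T = -18 - 6 = -24)
(85 + (74 - 14)/(60 + 81))*(-147) + T = (85 + (74 - 14)/(60 + 81))*(-147) - 24 = (85 + 60/141)*(-147) - 24 = (85 + 60*(1/141))*(-147) - 24 = (85 + 20/47)*(-147) - 24 = (4015/47)*(-147) - 24 = -590205/47 - 24 = -591333/47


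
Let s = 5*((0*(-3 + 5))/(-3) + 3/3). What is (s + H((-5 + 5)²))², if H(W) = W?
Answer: 25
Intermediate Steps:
s = 5 (s = 5*((0*2)*(-⅓) + 3*(⅓)) = 5*(0*(-⅓) + 1) = 5*(0 + 1) = 5*1 = 5)
(s + H((-5 + 5)²))² = (5 + (-5 + 5)²)² = (5 + 0²)² = (5 + 0)² = 5² = 25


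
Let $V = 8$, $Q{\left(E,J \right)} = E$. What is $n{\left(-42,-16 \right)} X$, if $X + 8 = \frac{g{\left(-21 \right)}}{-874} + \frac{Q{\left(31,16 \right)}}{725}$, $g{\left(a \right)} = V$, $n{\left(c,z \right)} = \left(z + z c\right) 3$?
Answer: $- \frac{4967139504}{316825} \approx -15678.0$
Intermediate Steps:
$n{\left(c,z \right)} = 3 z + 3 c z$ ($n{\left(c,z \right)} = \left(z + c z\right) 3 = 3 z + 3 c z$)
$g{\left(a \right)} = 8$
$X = - \frac{2523953}{316825}$ ($X = -8 + \left(\frac{8}{-874} + \frac{31}{725}\right) = -8 + \left(8 \left(- \frac{1}{874}\right) + 31 \cdot \frac{1}{725}\right) = -8 + \left(- \frac{4}{437} + \frac{31}{725}\right) = -8 + \frac{10647}{316825} = - \frac{2523953}{316825} \approx -7.9664$)
$n{\left(-42,-16 \right)} X = 3 \left(-16\right) \left(1 - 42\right) \left(- \frac{2523953}{316825}\right) = 3 \left(-16\right) \left(-41\right) \left(- \frac{2523953}{316825}\right) = 1968 \left(- \frac{2523953}{316825}\right) = - \frac{4967139504}{316825}$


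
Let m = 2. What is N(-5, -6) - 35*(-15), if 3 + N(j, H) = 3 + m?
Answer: 527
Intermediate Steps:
N(j, H) = 2 (N(j, H) = -3 + (3 + 2) = -3 + 5 = 2)
N(-5, -6) - 35*(-15) = 2 - 35*(-15) = 2 + 525 = 527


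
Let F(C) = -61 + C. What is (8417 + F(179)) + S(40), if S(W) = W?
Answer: 8575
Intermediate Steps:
(8417 + F(179)) + S(40) = (8417 + (-61 + 179)) + 40 = (8417 + 118) + 40 = 8535 + 40 = 8575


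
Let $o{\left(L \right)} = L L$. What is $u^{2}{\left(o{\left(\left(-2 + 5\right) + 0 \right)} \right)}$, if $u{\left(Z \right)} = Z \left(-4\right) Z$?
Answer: $104976$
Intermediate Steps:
$o{\left(L \right)} = L^{2}$
$u{\left(Z \right)} = - 4 Z^{2}$ ($u{\left(Z \right)} = - 4 Z Z = - 4 Z^{2}$)
$u^{2}{\left(o{\left(\left(-2 + 5\right) + 0 \right)} \right)} = \left(- 4 \left(\left(\left(-2 + 5\right) + 0\right)^{2}\right)^{2}\right)^{2} = \left(- 4 \left(\left(3 + 0\right)^{2}\right)^{2}\right)^{2} = \left(- 4 \left(3^{2}\right)^{2}\right)^{2} = \left(- 4 \cdot 9^{2}\right)^{2} = \left(\left(-4\right) 81\right)^{2} = \left(-324\right)^{2} = 104976$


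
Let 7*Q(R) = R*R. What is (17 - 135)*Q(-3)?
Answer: -1062/7 ≈ -151.71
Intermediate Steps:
Q(R) = R²/7 (Q(R) = (R*R)/7 = R²/7)
(17 - 135)*Q(-3) = (17 - 135)*((⅐)*(-3)²) = -118*9/7 = -1062/7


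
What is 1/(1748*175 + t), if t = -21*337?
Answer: 1/298823 ≈ 3.3465e-6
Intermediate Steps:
t = -7077
1/(1748*175 + t) = 1/(1748*175 - 7077) = 1/(305900 - 7077) = 1/298823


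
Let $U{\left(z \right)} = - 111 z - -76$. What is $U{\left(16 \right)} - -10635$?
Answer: $8935$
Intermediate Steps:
$U{\left(z \right)} = 76 - 111 z$ ($U{\left(z \right)} = - 111 z + 76 = 76 - 111 z$)
$U{\left(16 \right)} - -10635 = \left(76 - 1776\right) - -10635 = \left(76 - 1776\right) + 10635 = -1700 + 10635 = 8935$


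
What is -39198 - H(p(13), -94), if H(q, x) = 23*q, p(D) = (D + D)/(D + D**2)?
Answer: -274409/7 ≈ -39201.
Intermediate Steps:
p(D) = 2*D/(D + D**2) (p(D) = (2*D)/(D + D**2) = 2*D/(D + D**2))
-39198 - H(p(13), -94) = -39198 - 23*2/(1 + 13) = -39198 - 23*2/14 = -39198 - 23*2*(1/14) = -39198 - 23/7 = -274409/7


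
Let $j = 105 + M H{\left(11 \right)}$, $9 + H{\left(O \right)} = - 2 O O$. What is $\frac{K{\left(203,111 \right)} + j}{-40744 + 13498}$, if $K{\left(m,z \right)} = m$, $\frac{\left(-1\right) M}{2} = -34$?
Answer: $\frac{8380}{13623} \approx 0.61514$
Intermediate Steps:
$M = 68$ ($M = \left(-2\right) \left(-34\right) = 68$)
$H{\left(O \right)} = -9 - 2 O^{2}$ ($H{\left(O \right)} = -9 + - 2 O O = -9 - 2 O^{2}$)
$j = -16963$ ($j = 105 + 68 \left(-9 - 2 \cdot 11^{2}\right) = 105 + 68 \left(-9 - 242\right) = 105 + 68 \left(-251\right) = 105 - 17068 = -16963$)
$\frac{K{\left(203,111 \right)} + j}{-40744 + 13498} = \frac{203 - 16963}{-40744 + 13498} = - \frac{16760}{-27246} = \left(-16760\right) \left(- \frac{1}{27246}\right) = \frac{8380}{13623}$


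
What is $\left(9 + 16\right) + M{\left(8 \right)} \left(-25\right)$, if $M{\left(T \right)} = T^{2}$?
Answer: $-1575$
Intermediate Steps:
$\left(9 + 16\right) + M{\left(8 \right)} \left(-25\right) = \left(9 + 16\right) + 8^{2} \left(-25\right) = 25 + 64 \left(-25\right) = 25 - 1600 = -1575$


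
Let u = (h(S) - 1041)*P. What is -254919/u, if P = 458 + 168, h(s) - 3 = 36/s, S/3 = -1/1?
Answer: 12139/31300 ≈ 0.38783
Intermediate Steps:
S = -3 (S = 3*(-1/1) = 3*(-1*1) = 3*(-1) = -3)
h(s) = 3 + 36/s
P = 626
u = -657300 (u = ((3 + 36/(-3)) - 1041)*626 = ((3 + 36*(-1/3)) - 1041)*626 = ((3 - 12) - 1041)*626 = (-9 - 1041)*626 = -1050*626 = -657300)
-254919/u = -254919/(-657300) = -254919*(-1/657300) = 12139/31300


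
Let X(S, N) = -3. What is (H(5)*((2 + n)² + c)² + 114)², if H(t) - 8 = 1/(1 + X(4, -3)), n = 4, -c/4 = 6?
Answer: 1425636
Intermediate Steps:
c = -24 (c = -4*6 = -24)
H(t) = 15/2 (H(t) = 8 + 1/(1 - 3) = 8 + 1/(-2) = 8 - ½ = 15/2)
(H(5)*((2 + n)² + c)² + 114)² = (15*((2 + 4)² - 24)²/2 + 114)² = (15*(6² - 24)²/2 + 114)² = (15*(36 - 24)²/2 + 114)² = ((15/2)*12² + 114)² = ((15/2)*144 + 114)² = (1080 + 114)² = 1194² = 1425636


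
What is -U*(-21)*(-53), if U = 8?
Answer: -8904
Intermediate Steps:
-U*(-21)*(-53) = -8*(-21)*(-53) = -(-168)*(-53) = -1*8904 = -8904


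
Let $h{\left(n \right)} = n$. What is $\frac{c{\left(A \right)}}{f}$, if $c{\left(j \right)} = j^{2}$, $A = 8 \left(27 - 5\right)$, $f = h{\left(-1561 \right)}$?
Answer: $- \frac{30976}{1561} \approx -19.844$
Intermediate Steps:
$f = -1561$
$A = 176$ ($A = 8 \cdot 22 = 176$)
$\frac{c{\left(A \right)}}{f} = \frac{176^{2}}{-1561} = 30976 \left(- \frac{1}{1561}\right) = - \frac{30976}{1561}$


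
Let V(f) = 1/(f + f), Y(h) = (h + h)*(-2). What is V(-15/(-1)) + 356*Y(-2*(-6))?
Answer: -512639/30 ≈ -17088.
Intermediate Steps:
Y(h) = -4*h (Y(h) = (2*h)*(-2) = -4*h)
V(f) = 1/(2*f)
V(-15/(-1)) + 356*Y(-2*(-6)) = 1/(2*((-15/(-1)))) + 356*(-(-8)*(-6)) = 1/(2*((-15*(-1)))) + 356*(-4*12) = (½)/15 + 356*(-48) = (½)*(1/15) - 17088 = 1/30 - 17088 = -512639/30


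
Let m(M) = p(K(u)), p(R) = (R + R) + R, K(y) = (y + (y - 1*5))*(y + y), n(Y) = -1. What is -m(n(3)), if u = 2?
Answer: 12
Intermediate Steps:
K(y) = 2*y*(-5 + 2*y) (K(y) = (y + (y - 5))*(2*y) = (y + (-5 + y))*(2*y) = (-5 + 2*y)*(2*y) = 2*y*(-5 + 2*y))
p(R) = 3*R (p(R) = 2*R + R = 3*R)
m(M) = -12 (m(M) = 3*(2*2*(-5 + 2*2)) = 3*(2*2*(-5 + 4)) = 3*(2*2*(-1)) = 3*(-4) = -12)
-m(n(3)) = -1*(-12) = 12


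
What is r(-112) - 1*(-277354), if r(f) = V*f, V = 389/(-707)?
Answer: 28018978/101 ≈ 2.7742e+5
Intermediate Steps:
V = -389/707 (V = 389*(-1/707) = -389/707 ≈ -0.55021)
r(f) = -389*f/707
r(-112) - 1*(-277354) = -389/707*(-112) - 1*(-277354) = 6224/101 + 277354 = 28018978/101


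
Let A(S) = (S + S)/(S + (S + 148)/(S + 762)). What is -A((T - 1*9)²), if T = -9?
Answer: -43983/22021 ≈ -1.9973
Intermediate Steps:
A(S) = 2*S/(S + (148 + S)/(762 + S)) (A(S) = (2*S)/(S + (148 + S)/(762 + S)) = 2*S/(S + (148 + S)/(762 + S)))
-A((T - 1*9)²) = -2*(-9 - 1*9)²*(762 + (-9 - 1*9)²)/(148 + ((-9 - 1*9)²)² + 763*(-9 - 1*9)²) = -2*(-9 - 9)²*(762 + (-9 - 9)²)/(148 + ((-9 - 9)²)² + 763*(-9 - 9)²) = -2*(-18)²*(762 + (-18)²)/(148 + ((-18)²)² + 763*(-18)²) = -2*324*(762 + 324)/(148 + 324² + 763*324) = -2*324*1086/(148 + 104976 + 247212) = -2*324*1086/352336 = -1*43983/22021 = -43983/22021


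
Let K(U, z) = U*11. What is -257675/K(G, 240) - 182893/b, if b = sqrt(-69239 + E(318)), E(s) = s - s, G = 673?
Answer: -23425/673 + 182893*I*sqrt(69239)/69239 ≈ -34.807 + 695.06*I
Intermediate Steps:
E(s) = 0
K(U, z) = 11*U
b = I*sqrt(69239) (b = sqrt(-69239 + 0) = sqrt(-69239) = I*sqrt(69239) ≈ 263.13*I)
-257675/K(G, 240) - 182893/b = -257675/(11*673) - 182893*(-I*sqrt(69239)/69239) = -257675/7403 - (-182893)*I*sqrt(69239)/69239 = -257675*1/7403 + 182893*I*sqrt(69239)/69239 = -23425/673 + 182893*I*sqrt(69239)/69239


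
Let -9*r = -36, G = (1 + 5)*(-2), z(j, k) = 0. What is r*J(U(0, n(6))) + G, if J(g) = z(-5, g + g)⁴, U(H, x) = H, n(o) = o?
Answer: -12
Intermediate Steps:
J(g) = 0 (J(g) = 0⁴ = 0)
G = -12 (G = 6*(-2) = -12)
r = 4 (r = -⅑*(-36) = 4)
r*J(U(0, n(6))) + G = 4*0 - 12 = 0 - 12 = -12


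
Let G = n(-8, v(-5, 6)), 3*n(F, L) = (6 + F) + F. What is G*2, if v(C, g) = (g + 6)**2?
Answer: -20/3 ≈ -6.6667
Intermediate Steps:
v(C, g) = (6 + g)**2
n(F, L) = 2 + 2*F/3 (n(F, L) = ((6 + F) + F)/3 = (6 + 2*F)/3 = 2 + 2*F/3)
G = -10/3 (G = 2 + (2/3)*(-8) = 2 - 16/3 = -10/3 ≈ -3.3333)
G*2 = -10/3*2 = -20/3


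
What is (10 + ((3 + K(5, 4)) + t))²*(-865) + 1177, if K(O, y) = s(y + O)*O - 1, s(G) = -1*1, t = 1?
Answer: -54183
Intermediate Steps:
s(G) = -1
K(O, y) = -1 - O (K(O, y) = -O - 1 = -1 - O)
(10 + ((3 + K(5, 4)) + t))²*(-865) + 1177 = (10 + ((3 + (-1 - 1*5)) + 1))²*(-865) + 1177 = (10 + ((3 + (-1 - 5)) + 1))²*(-865) + 1177 = (10 + ((3 - 6) + 1))²*(-865) + 1177 = (10 + (-3 + 1))²*(-865) + 1177 = (10 - 2)²*(-865) + 1177 = 8²*(-865) + 1177 = 64*(-865) + 1177 = -55360 + 1177 = -54183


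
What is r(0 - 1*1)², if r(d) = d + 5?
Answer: 16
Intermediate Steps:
r(d) = 5 + d
r(0 - 1*1)² = (5 + (0 - 1*1))² = (5 + (0 - 1))² = (5 - 1)² = 4² = 16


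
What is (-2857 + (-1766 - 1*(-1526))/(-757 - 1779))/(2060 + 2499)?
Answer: -905639/1445203 ≈ -0.62665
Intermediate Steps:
(-2857 + (-1766 - 1*(-1526))/(-757 - 1779))/(2060 + 2499) = (-2857 + (-1766 + 1526)/(-2536))/4559 = (-2857 - 240*(-1/2536))*(1/4559) = (-2857 + 30/317)*(1/4559) = -905639/317*1/4559 = -905639/1445203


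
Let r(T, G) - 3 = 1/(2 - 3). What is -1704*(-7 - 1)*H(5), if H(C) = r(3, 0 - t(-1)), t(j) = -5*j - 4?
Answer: 27264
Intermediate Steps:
t(j) = -4 - 5*j
r(T, G) = 2 (r(T, G) = 3 + 1/(2 - 3) = 3 + 1/(-1) = 3 - 1 = 2)
H(C) = 2
-1704*(-7 - 1)*H(5) = -1704*(-7 - 1)*2 = -(-13632)*2 = -1704*(-16) = 27264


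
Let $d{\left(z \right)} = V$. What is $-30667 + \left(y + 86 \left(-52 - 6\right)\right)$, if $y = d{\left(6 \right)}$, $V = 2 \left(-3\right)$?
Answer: $-35661$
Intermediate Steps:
$V = -6$
$d{\left(z \right)} = -6$
$y = -6$
$-30667 + \left(y + 86 \left(-52 - 6\right)\right) = -30667 + \left(-6 + 86 \left(-52 - 6\right)\right) = -30667 + \left(-6 + 86 \left(-58\right)\right) = -30667 - 4994 = -35661$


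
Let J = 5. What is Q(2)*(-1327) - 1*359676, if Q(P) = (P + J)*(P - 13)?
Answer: -257497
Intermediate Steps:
Q(P) = (-13 + P)*(5 + P) (Q(P) = (P + 5)*(P - 13) = (5 + P)*(-13 + P) = (-13 + P)*(5 + P))
Q(2)*(-1327) - 1*359676 = (-65 + 2**2 - 8*2)*(-1327) - 1*359676 = (-65 + 4 - 16)*(-1327) - 359676 = -77*(-1327) - 359676 = 102179 - 359676 = -257497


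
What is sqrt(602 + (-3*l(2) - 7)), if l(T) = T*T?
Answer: sqrt(583) ≈ 24.145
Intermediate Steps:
l(T) = T**2
sqrt(602 + (-3*l(2) - 7)) = sqrt(602 + (-3*2**2 - 7)) = sqrt(602 + (-3*4 - 7)) = sqrt(602 + (-12 - 7)) = sqrt(602 - 19) = sqrt(583)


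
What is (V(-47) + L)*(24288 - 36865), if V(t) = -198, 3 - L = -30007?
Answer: -374945524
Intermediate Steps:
L = 30010 (L = 3 - 1*(-30007) = 3 + 30007 = 30010)
(V(-47) + L)*(24288 - 36865) = (-198 + 30010)*(24288 - 36865) = 29812*(-12577) = -374945524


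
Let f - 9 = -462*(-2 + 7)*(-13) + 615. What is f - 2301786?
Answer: -2271132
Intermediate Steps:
f = 30654 (f = 9 + (-462*(-2 + 7)*(-13) + 615) = 9 + (-2310*(-13) + 615) = 9 + (-462*(-65) + 615) = 9 + (30030 + 615) = 9 + 30645 = 30654)
f - 2301786 = 30654 - 2301786 = -2271132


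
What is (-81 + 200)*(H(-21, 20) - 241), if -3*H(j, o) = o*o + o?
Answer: -45339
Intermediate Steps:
H(j, o) = -o/3 - o²/3 (H(j, o) = -(o*o + o)/3 = -(o² + o)/3 = -(o + o²)/3 = -o/3 - o²/3)
(-81 + 200)*(H(-21, 20) - 241) = (-81 + 200)*(-⅓*20*(1 + 20) - 241) = 119*(-⅓*20*21 - 241) = 119*(-140 - 241) = 119*(-381) = -45339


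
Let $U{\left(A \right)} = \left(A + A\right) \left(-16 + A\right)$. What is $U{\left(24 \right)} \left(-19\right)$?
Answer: $-7296$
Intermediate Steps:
$U{\left(A \right)} = 2 A \left(-16 + A\right)$
$U{\left(24 \right)} \left(-19\right) = 2 \cdot 24 \left(-16 + 24\right) \left(-19\right) = 2 \cdot 24 \cdot 8 \left(-19\right) = 384 \left(-19\right) = -7296$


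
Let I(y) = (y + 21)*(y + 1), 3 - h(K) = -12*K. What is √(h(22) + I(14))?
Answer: 6*√22 ≈ 28.142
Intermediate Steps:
h(K) = 3 + 12*K (h(K) = 3 - (-12)*K = 3 + 12*K)
I(y) = (1 + y)*(21 + y) (I(y) = (21 + y)*(1 + y) = (1 + y)*(21 + y))
√(h(22) + I(14)) = √((3 + 12*22) + (21 + 14² + 22*14)) = √((3 + 264) + (21 + 196 + 308)) = √(267 + 525) = √792 = 6*√22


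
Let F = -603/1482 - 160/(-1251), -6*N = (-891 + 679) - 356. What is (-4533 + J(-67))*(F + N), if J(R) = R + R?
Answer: -20940836539/47538 ≈ -4.4051e+5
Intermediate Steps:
J(R) = 2*R
N = 284/3 (N = -((-891 + 679) - 356)/6 = -(-212 - 356)/6 = -⅙*(-568) = 284/3 ≈ 94.667)
F = -172411/617994 (F = -603*1/1482 - 160*(-1/1251) = -201/494 + 160/1251 = -172411/617994 ≈ -0.27899)
(-4533 + J(-67))*(F + N) = (-4533 + 2*(-67))*(-172411/617994 + 284/3) = (-4533 - 134)*(58331021/617994) = -4667*58331021/617994 = -20940836539/47538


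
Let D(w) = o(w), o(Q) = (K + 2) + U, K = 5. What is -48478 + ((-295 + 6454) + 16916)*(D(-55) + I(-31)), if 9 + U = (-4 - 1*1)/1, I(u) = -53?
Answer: -1432978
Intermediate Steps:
U = -14 (U = -9 + (-4 - 1*1)/1 = -9 + (-4 - 1)*1 = -9 - 5*1 = -9 - 5 = -14)
o(Q) = -7 (o(Q) = (5 + 2) - 14 = 7 - 14 = -7)
D(w) = -7
-48478 + ((-295 + 6454) + 16916)*(D(-55) + I(-31)) = -48478 + ((-295 + 6454) + 16916)*(-7 - 53) = -48478 + (6159 + 16916)*(-60) = -48478 + 23075*(-60) = -48478 - 1384500 = -1432978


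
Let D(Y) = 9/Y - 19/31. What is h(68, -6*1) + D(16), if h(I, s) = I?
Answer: 33703/496 ≈ 67.950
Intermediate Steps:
D(Y) = -19/31 + 9/Y (D(Y) = 9/Y - 19*1/31 = 9/Y - 19/31 = -19/31 + 9/Y)
h(68, -6*1) + D(16) = 68 + (-19/31 + 9/16) = 68 - 25/496 = 33703/496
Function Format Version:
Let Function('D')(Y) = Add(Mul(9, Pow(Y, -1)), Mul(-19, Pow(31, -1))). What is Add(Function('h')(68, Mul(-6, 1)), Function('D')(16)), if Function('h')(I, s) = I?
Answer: Rational(33703, 496) ≈ 67.950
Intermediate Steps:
Function('D')(Y) = Add(Rational(-19, 31), Mul(9, Pow(Y, -1))) (Function('D')(Y) = Add(Mul(9, Pow(Y, -1)), Mul(-19, Rational(1, 31))) = Add(Mul(9, Pow(Y, -1)), Rational(-19, 31)) = Add(Rational(-19, 31), Mul(9, Pow(Y, -1))))
Add(Function('h')(68, Mul(-6, 1)), Function('D')(16)) = Add(68, Add(Rational(-19, 31), Mul(9, Pow(16, -1)))) = Add(68, Add(Rational(-19, 31), Mul(9, Rational(1, 16)))) = Add(68, Add(Rational(-19, 31), Rational(9, 16))) = Add(68, Rational(-25, 496)) = Rational(33703, 496)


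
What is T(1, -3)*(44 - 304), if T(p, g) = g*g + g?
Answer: -1560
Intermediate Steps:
T(p, g) = g + g² (T(p, g) = g² + g = g + g²)
T(1, -3)*(44 - 304) = (-3*(1 - 3))*(44 - 304) = -3*(-2)*(-260) = 6*(-260) = -1560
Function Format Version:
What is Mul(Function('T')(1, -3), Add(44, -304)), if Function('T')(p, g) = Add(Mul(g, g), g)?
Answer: -1560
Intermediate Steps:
Function('T')(p, g) = Add(g, Pow(g, 2)) (Function('T')(p, g) = Add(Pow(g, 2), g) = Add(g, Pow(g, 2)))
Mul(Function('T')(1, -3), Add(44, -304)) = Mul(Mul(-3, Add(1, -3)), Add(44, -304)) = Mul(Mul(-3, -2), -260) = Mul(6, -260) = -1560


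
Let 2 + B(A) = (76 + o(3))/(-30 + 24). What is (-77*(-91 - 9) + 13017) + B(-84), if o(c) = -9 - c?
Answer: 62113/3 ≈ 20704.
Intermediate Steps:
B(A) = -38/3 (B(A) = -2 + (76 + (-9 - 1*3))/(-30 + 24) = -2 + (76 + (-9 - 3))/(-6) = -2 + (76 - 12)*(-⅙) = -2 + 64*(-⅙) = -2 - 32/3 = -38/3)
(-77*(-91 - 9) + 13017) + B(-84) = (-77*(-91 - 9) + 13017) - 38/3 = (-77*(-100) + 13017) - 38/3 = (7700 + 13017) - 38/3 = 20717 - 38/3 = 62113/3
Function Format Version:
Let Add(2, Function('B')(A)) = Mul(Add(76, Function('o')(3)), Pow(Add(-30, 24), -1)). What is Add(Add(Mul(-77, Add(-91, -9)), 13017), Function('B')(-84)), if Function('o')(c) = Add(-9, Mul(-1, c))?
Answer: Rational(62113, 3) ≈ 20704.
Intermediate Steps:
Function('B')(A) = Rational(-38, 3) (Function('B')(A) = Add(-2, Mul(Add(76, Add(-9, Mul(-1, 3))), Pow(Add(-30, 24), -1))) = Add(-2, Mul(Add(76, Add(-9, -3)), Pow(-6, -1))) = Add(-2, Mul(Add(76, -12), Rational(-1, 6))) = Add(-2, Mul(64, Rational(-1, 6))) = Add(-2, Rational(-32, 3)) = Rational(-38, 3))
Add(Add(Mul(-77, Add(-91, -9)), 13017), Function('B')(-84)) = Add(Add(Mul(-77, Add(-91, -9)), 13017), Rational(-38, 3)) = Add(Add(Mul(-77, -100), 13017), Rational(-38, 3)) = Add(Add(7700, 13017), Rational(-38, 3)) = Add(20717, Rational(-38, 3)) = Rational(62113, 3)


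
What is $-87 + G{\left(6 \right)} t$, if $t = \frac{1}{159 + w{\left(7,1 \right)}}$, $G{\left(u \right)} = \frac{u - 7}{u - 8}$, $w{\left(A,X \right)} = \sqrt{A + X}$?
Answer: $- \frac{4397343}{50546} - \frac{\sqrt{2}}{25273} \approx -86.997$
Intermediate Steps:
$G{\left(u \right)} = \frac{-7 + u}{-8 + u}$
$t = \frac{1}{159 + 2 \sqrt{2}}$ ($t = \frac{1}{159 + \sqrt{7 + 1}} = \frac{1}{159 + \sqrt{8}} = \frac{1}{159 + 2 \sqrt{2}} \approx 0.0061794$)
$-87 + G{\left(6 \right)} t = -87 + \frac{-7 + 6}{-8 + 6} \left(\frac{159}{25273} - \frac{2 \sqrt{2}}{25273}\right) = -87 + \frac{1}{-2} \left(-1\right) \left(\frac{159}{25273} - \frac{2 \sqrt{2}}{25273}\right) = -87 + \left(- \frac{1}{2}\right) \left(-1\right) \left(\frac{159}{25273} - \frac{2 \sqrt{2}}{25273}\right) = -87 + \frac{\frac{159}{25273} - \frac{2 \sqrt{2}}{25273}}{2} = -87 + \left(\frac{159}{50546} - \frac{\sqrt{2}}{25273}\right) = - \frac{4397343}{50546} - \frac{\sqrt{2}}{25273}$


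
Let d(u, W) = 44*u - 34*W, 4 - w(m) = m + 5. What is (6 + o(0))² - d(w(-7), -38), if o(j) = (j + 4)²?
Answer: -1072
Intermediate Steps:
w(m) = -1 - m (w(m) = 4 - (m + 5) = 4 - (5 + m) = 4 + (-5 - m) = -1 - m)
o(j) = (4 + j)²
d(u, W) = -34*W + 44*u
(6 + o(0))² - d(w(-7), -38) = (6 + (4 + 0)²)² - (-34*(-38) + 44*(-1 - 1*(-7))) = (6 + 4²)² - (1292 + 44*(-1 + 7)) = (6 + 16)² - (1292 + 44*6) = 22² - (1292 + 264) = 484 - 1*1556 = 484 - 1556 = -1072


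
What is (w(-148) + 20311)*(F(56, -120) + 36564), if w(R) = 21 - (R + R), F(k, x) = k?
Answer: 755397360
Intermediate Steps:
w(R) = 21 - 2*R
(w(-148) + 20311)*(F(56, -120) + 36564) = ((21 - 2*(-148)) + 20311)*(56 + 36564) = ((21 + 296) + 20311)*36620 = (317 + 20311)*36620 = 20628*36620 = 755397360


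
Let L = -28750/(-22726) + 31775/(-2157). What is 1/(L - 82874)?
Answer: -24509991/2031571046584 ≈ -1.2065e-5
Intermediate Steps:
L = -330052450/24509991 (L = -28750*(-1/22726) + 31775*(-1/2157) = 14375/11363 - 31775/2157 = -330052450/24509991 ≈ -13.466)
1/(L - 82874) = 1/(-330052450/24509991 - 82874) = 1/(-2031571046584/24509991) = -24509991/2031571046584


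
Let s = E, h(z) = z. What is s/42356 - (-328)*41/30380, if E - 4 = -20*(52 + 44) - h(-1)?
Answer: 127856447/321693820 ≈ 0.39745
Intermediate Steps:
E = -1915 (E = 4 + (-20*(52 + 44) - 1*(-1)) = 4 + (-20*96 + 1) = 4 + (-1920 + 1) = 4 - 1919 = -1915)
s = -1915
s/42356 - (-328)*41/30380 = -1915/42356 - (-328)*41/30380 = -1915*1/42356 - 328*(-41)*(1/30380) = -1915/42356 + 13448*(1/30380) = -1915/42356 + 3362/7595 = 127856447/321693820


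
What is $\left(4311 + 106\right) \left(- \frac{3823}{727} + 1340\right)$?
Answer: $\frac{4286066869}{727} \approx 5.8956 \cdot 10^{6}$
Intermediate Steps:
$\left(4311 + 106\right) \left(- \frac{3823}{727} + 1340\right) = 4417 \left(\left(-3823\right) \frac{1}{727} + 1340\right) = 4417 \left(- \frac{3823}{727} + 1340\right) = 4417 \cdot \frac{970357}{727} = \frac{4286066869}{727}$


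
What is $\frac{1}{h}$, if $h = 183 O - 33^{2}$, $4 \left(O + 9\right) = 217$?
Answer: $\frac{4}{28767} \approx 0.00013905$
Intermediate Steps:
$O = \frac{181}{4}$ ($O = -9 + \frac{1}{4} \cdot 217 = -9 + \frac{217}{4} = \frac{181}{4} \approx 45.25$)
$h = \frac{28767}{4}$ ($h = 183 \cdot \frac{181}{4} - 33^{2} = \frac{33123}{4} - 1089 = \frac{28767}{4} \approx 7191.8$)
$\frac{1}{h} = \frac{1}{\frac{28767}{4}} = \frac{4}{28767}$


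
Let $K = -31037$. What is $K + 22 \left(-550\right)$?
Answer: $-43137$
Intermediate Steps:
$K + 22 \left(-550\right) = -31037 + 22 \left(-550\right) = -31037 - 12100 = -43137$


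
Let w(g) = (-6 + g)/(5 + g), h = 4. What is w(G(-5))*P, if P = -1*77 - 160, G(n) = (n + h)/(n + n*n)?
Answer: 869/3 ≈ 289.67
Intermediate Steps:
G(n) = (4 + n)/(n + n²) (G(n) = (n + 4)/(n + n*n) = (4 + n)/(n + n²))
w(g) = (-6 + g)/(5 + g)
P = -237 (P = -77 - 160 = -237)
w(G(-5))*P = ((-6 + (4 - 5)/((-5)*(1 - 5)))/(5 + (4 - 5)/((-5)*(1 - 5))))*(-237) = ((-6 - ⅕*(-1)/(-4))/(5 - ⅕*(-1)/(-4)))*(-237) = ((-6 - ⅕*(-¼)*(-1))/(5 - ⅕*(-¼)*(-1)))*(-237) = ((-6 - 1/20)/(5 - 1/20))*(-237) = (-121/20/(99/20))*(-237) = ((20/99)*(-121/20))*(-237) = -11/9*(-237) = 869/3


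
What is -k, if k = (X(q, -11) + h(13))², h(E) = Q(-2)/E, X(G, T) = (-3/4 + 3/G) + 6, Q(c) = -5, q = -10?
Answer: -1408969/67600 ≈ -20.843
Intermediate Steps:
X(G, T) = 21/4 + 3/G (X(G, T) = (-3*¼ + 3/G) + 6 = (-¾ + 3/G) + 6 = 21/4 + 3/G)
h(E) = -5/E
k = 1408969/67600 (k = ((21/4 + 3/(-10)) - 5/13)² = ((21/4 + 3*(-⅒)) - 5*1/13)² = ((21/4 - 3/10) - 5/13)² = (99/20 - 5/13)² = (1187/260)² = 1408969/67600 ≈ 20.843)
-k = -1*1408969/67600 = -1408969/67600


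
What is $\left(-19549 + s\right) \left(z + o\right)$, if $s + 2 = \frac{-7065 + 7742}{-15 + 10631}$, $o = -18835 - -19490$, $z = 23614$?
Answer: $- \frac{5037097422791}{10616} \approx -4.7448 \cdot 10^{8}$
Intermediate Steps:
$o = 655$ ($o = -18835 + 19490 = 655$)
$s = - \frac{20555}{10616}$ ($s = -2 + \frac{-7065 + 7742}{-15 + 10631} = -2 + \frac{677}{10616} = - \frac{20555}{10616} \approx -1.9362$)
$\left(-19549 + s\right) \left(z + o\right) = \left(-19549 - \frac{20555}{10616}\right) \left(23614 + 655\right) = \left(- \frac{207552739}{10616}\right) 24269 = - \frac{5037097422791}{10616}$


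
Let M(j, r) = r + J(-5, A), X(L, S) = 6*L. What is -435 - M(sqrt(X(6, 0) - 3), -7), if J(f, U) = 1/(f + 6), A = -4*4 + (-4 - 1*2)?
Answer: -429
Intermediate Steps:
A = -22 (A = -16 + (-4 - 2) = -16 - 6 = -22)
J(f, U) = 1/(6 + f)
M(j, r) = 1 + r (M(j, r) = r + 1/(6 - 5) = r + 1/1 = r + 1 = 1 + r)
-435 - M(sqrt(X(6, 0) - 3), -7) = -435 - (1 - 7) = -435 - 1*(-6) = -435 + 6 = -429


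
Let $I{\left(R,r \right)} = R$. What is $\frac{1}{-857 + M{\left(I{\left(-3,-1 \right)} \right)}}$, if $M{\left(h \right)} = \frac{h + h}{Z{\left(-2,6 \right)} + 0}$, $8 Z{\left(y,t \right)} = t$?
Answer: $- \frac{1}{865} \approx -0.0011561$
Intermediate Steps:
$Z{\left(y,t \right)} = \frac{t}{8}$
$M{\left(h \right)} = \frac{8 h}{3}$ ($M{\left(h \right)} = \frac{h + h}{\frac{1}{8} \cdot 6 + 0} = \frac{2 h}{\frac{3}{4} + 0} = \frac{2 h}{\frac{3}{4}} = 2 h \frac{4}{3} = \frac{8 h}{3}$)
$\frac{1}{-857 + M{\left(I{\left(-3,-1 \right)} \right)}} = \frac{1}{-857 + \frac{8}{3} \left(-3\right)} = \frac{1}{-857 - 8} = \frac{1}{-865} = - \frac{1}{865}$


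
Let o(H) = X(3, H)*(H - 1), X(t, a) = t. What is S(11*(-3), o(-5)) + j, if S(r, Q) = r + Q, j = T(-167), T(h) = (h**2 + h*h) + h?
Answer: 55560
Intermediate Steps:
o(H) = -3 + 3*H (o(H) = 3*(H - 1) = 3*(-1 + H) = -3 + 3*H)
T(h) = h + 2*h**2 (T(h) = (h**2 + h**2) + h = 2*h**2 + h = h + 2*h**2)
j = 55611 (j = -167*(1 + 2*(-167)) = -167*(1 - 334) = -167*(-333) = 55611)
S(r, Q) = Q + r
S(11*(-3), o(-5)) + j = ((-3 + 3*(-5)) + 11*(-3)) + 55611 = ((-3 - 15) - 33) + 55611 = (-18 - 33) + 55611 = -51 + 55611 = 55560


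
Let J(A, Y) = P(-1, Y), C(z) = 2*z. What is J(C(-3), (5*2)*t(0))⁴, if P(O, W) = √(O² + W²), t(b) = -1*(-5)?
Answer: 6255001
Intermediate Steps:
t(b) = 5
J(A, Y) = √(1 + Y²) (J(A, Y) = √((-1)² + Y²) = √(1 + Y²))
J(C(-3), (5*2)*t(0))⁴ = (√(1 + ((5*2)*5)²))⁴ = (√(1 + (10*5)²))⁴ = (√(1 + 50²))⁴ = (√(1 + 2500))⁴ = (√2501)⁴ = 6255001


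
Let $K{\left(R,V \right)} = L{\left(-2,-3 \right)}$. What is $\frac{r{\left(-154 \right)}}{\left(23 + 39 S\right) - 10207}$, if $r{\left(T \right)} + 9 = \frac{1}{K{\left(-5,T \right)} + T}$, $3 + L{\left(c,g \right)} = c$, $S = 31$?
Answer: $\frac{1432}{1427025} \approx 0.0010035$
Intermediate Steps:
$L{\left(c,g \right)} = -3 + c$
$K{\left(R,V \right)} = -5$ ($K{\left(R,V \right)} = -3 - 2 = -5$)
$r{\left(T \right)} = -9 + \frac{1}{-5 + T}$
$\frac{r{\left(-154 \right)}}{\left(23 + 39 S\right) - 10207} = \frac{\frac{1}{-5 - 154} \left(46 - -1386\right)}{\left(23 + 39 \cdot 31\right) - 10207} = \frac{\frac{1}{-159} \left(46 + 1386\right)}{\left(23 + 1209\right) - 10207} = \frac{\left(- \frac{1}{159}\right) 1432}{1232 - 10207} = - \frac{1432}{159 \left(-8975\right)} = \left(- \frac{1432}{159}\right) \left(- \frac{1}{8975}\right) = \frac{1432}{1427025}$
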